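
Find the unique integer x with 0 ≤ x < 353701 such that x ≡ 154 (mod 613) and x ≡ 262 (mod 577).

1993

613⁻¹ mod 577: 613*561 ≡ 1 (mod 577), so 613⁻¹ ≡ 561.
x = 154 + 613*((262 − 154)*561 mod 577) = 154 + 613*3 = 1993.
Check: 1993 mod 613 = 154, 1993 mod 577 = 262. ✓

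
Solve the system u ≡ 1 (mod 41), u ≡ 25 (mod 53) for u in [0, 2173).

2092

41⁻¹ mod 53: 41*22 ≡ 1 (mod 53), so 41⁻¹ ≡ 22.
u = 1 + 41*((25 − 1)*22 mod 53) = 1 + 41*51 = 2092.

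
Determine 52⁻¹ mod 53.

By the extended Euclidean algorithm:
53 = 1*52 + 1
52 = 52*1 + 0
gcd(52, 53) = 1, so the inverse exists.
Back-substitute for 1:
1 = 1*53 − 1*52
So 52⁻¹ ≡ −1 ≡ 52 (mod 53).

52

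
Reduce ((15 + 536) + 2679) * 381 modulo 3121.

15 + 536 = 551
551 + 2679 = 3230 ≡ 109 (mod 3121)
109 * 381 = 41529 ≡ 956 (mod 3121)

956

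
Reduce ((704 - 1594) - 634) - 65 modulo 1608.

704 - 1594 = -890 ≡ 718 (mod 1608)
718 - 634 = 84
84 - 65 = 19

19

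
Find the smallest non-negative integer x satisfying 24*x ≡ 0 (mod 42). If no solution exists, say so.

0

gcd(24, 42) = 6, and 6 | 0, so solutions exist.
Divide through by 6: 4*x ≡ 0 (mod 7).
4⁻¹ ≡ 2 (mod 7).
x ≡ 2*0 ≡ 0 (mod 7).
The smallest non-negative solution is x = 0.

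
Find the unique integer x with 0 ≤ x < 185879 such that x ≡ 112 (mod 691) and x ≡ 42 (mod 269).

67830

691⁻¹ mod 269: 691×160 ≡ 1 (mod 269), so 691⁻¹ ≡ 160.
x = 112 + 691×((42 − 112)×160 mod 269) = 112 + 691×98 = 67830.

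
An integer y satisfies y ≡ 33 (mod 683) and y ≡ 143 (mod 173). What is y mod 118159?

683⁻¹ mod 173: 683*96 ≡ 1 (mod 173), so 683⁻¹ ≡ 96.
y = 33 + 683*((143 − 33)*96 mod 173) = 33 + 683*7 = 4814.
Check: 4814 mod 683 = 33, 4814 mod 173 = 143. ✓

4814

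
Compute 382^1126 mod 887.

445

1126 in binary is 10001100110, i.e. 1126 = 1024 + 64 + 32 + 4 + 2.
382^1 ≡ 382 (mod 887)
382^2 ≡ 382^2 = 145924 ≡ 456 (mod 887)
382^4 ≡ 456^2 = 207936 ≡ 378 (mod 887)
382^8 ≡ 378^2 = 142884 ≡ 77 (mod 887)
382^16 ≡ 77^2 = 5929 ≡ 607 (mod 887)
382^32 ≡ 607^2 = 368449 ≡ 344 (mod 887)
382^64 ≡ 344^2 = 118336 ≡ 365 (mod 887)
382^128 ≡ 365^2 = 133225 ≡ 175 (mod 887)
382^256 ≡ 175^2 = 30625 ≡ 467 (mod 887)
382^512 ≡ 467^2 = 218089 ≡ 774 (mod 887)
382^1024 ≡ 774^2 = 599076 ≡ 351 (mod 887)
382^1126 = 382^1024 * 382^64 * 382^32 * 382^4 * 382^2 ≡ 351 * 365 * 344 * 378 * 456 (mod 887).
Accumulate the product:
351 * 365 = 128115 ≡ 387
387 * 344 = 133128 ≡ 78
78 * 378 = 29484 ≡ 213
213 * 456 = 97128 ≡ 445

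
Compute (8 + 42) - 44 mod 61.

8 + 42 = 50
50 - 44 = 6

6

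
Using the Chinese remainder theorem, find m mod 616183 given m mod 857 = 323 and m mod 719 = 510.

857⁻¹ mod 719: 857·99 ≡ 1 (mod 719), so 857⁻¹ ≡ 99.
m = 323 + 857·((510 − 323)·99 mod 719) = 323 + 857·538 = 461389.
Check: 461389 mod 857 = 323, 461389 mod 719 = 510. ✓

461389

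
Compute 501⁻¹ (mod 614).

614 = 1·501 + 113
501 = 4·113 + 49
113 = 2·49 + 15
49 = 3·15 + 4
15 = 3·4 + 3
4 = 1·3 + 1
3 = 3·1 + 0
gcd(501, 614) = 1, so the inverse exists.
Bézout: 1 = −133·614 + 163·501.
So 501⁻¹ ≡ 163 (mod 614).

163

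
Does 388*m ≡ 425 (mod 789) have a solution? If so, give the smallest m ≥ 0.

56

gcd(388, 789) = 1, so a unique solution mod 789 exists.
388⁻¹ ≡ 364 (mod 789).
m ≡ 364*425 ≡ 56 (mod 789).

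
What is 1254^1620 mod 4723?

Compute successive squares:
1254^1 ≡ 1254 (mod 4723)
1254^2 ≡ 1254^2 = 1572516 ≡ 4480 (mod 4723)
1254^4 ≡ 4480^2 = 20070400 ≡ 2373 (mod 4723)
1254^8 ≡ 2373^2 = 5631129 ≡ 1313 (mod 4723)
1254^16 ≡ 1313^2 = 1723969 ≡ 74 (mod 4723)
1254^32 ≡ 74^2 = 5476 ≡ 753 (mod 4723)
1254^64 ≡ 753^2 = 567009 ≡ 249 (mod 4723)
1254^128 ≡ 249^2 = 62001 ≡ 602 (mod 4723)
1254^256 ≡ 602^2 = 362404 ≡ 3456 (mod 4723)
1254^512 ≡ 3456^2 = 11943936 ≡ 4192 (mod 4723)
1254^1024 ≡ 4192^2 = 17572864 ≡ 3304 (mod 4723)
1254^1620 = 1254^1024 × 1254^512 × 1254^64 × 1254^16 × 1254^4 ≡ 3304 × 4192 × 249 × 74 × 2373 (mod 4723).
Accumulate the product:
3304 × 4192 = 13850368 ≡ 2532
2532 × 249 = 630468 ≡ 2309
2309 × 74 = 170866 ≡ 838
838 × 2373 = 1988574 ≡ 191

191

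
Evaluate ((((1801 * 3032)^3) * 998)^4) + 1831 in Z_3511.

1801 * 3032 = 5460632 ≡ 1027 (mod 3511)
(1027)^3 ≡ 3496 (mod 3511)
3496 * 998 = 3489008 ≡ 2585 (mod 3511)
(2585)^4 ≡ 2306 (mod 3511)
2306 + 1831 = 4137 ≡ 626 (mod 3511)

626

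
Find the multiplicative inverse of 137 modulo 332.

332 = 2*137 + 58
137 = 2*58 + 21
58 = 2*21 + 16
21 = 1*16 + 5
16 = 3*5 + 1
5 = 5*1 + 0
gcd(137, 332) = 1, so the inverse exists.
Back-substitute for 1:
1 = 1*16 − 3*5
  = −3*21 + 4*16
  = 4*58 − 11*21
  = −11*137 + 26*58
  = 26*332 − 63*137
So 137⁻¹ ≡ −63 ≡ 269 (mod 332).

269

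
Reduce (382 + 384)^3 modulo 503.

452

382 + 384 = 766 ≡ 263 (mod 503)
(263)^3 ≡ 452 (mod 503)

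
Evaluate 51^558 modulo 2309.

558 in binary is 1000101110, i.e. 558 = 512 + 32 + 8 + 4 + 2.
51^1 ≡ 51 (mod 2309)
51^2 ≡ 51^2 = 2601 ≡ 292 (mod 2309)
51^4 ≡ 292^2 = 85264 ≡ 2140 (mod 2309)
51^8 ≡ 2140^2 = 4579600 ≡ 853 (mod 2309)
51^16 ≡ 853^2 = 727609 ≡ 274 (mod 2309)
51^32 ≡ 274^2 = 75076 ≡ 1188 (mod 2309)
51^64 ≡ 1188^2 = 1411344 ≡ 545 (mod 2309)
51^128 ≡ 545^2 = 297025 ≡ 1473 (mod 2309)
51^256 ≡ 1473^2 = 2169729 ≡ 1578 (mod 2309)
51^512 ≡ 1578^2 = 2490084 ≡ 982 (mod 2309)
51^558 = 51^512 * 51^32 * 51^8 * 51^4 * 51^2 ≡ 982 * 1188 * 853 * 2140 * 292 (mod 2309).
Accumulate the product:
982 * 1188 = 1166616 ≡ 571
571 * 853 = 487063 ≡ 2173
2173 * 2140 = 4650220 ≡ 2203
2203 * 292 = 643276 ≡ 1374

1374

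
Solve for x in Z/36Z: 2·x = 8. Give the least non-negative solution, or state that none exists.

4

gcd(2, 36) = 2, and 2 | 8, so solutions exist.
Divide through by 2: 1·x ≡ 4 mod 18.
1⁻¹ ≡ 1 (mod 18).
x ≡ 1·4 ≡ 4 (mod 18).
The smallest non-negative solution is x = 4.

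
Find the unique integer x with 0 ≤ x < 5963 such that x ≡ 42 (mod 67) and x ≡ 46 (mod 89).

67⁻¹ mod 89: 67·4 ≡ 1 (mod 89), so 67⁻¹ ≡ 4.
x = 42 + 67·((46 − 42)·4 mod 89) = 42 + 67·16 = 1114.

1114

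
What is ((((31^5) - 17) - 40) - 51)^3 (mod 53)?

3

(31)^5 ≡ 35 (mod 53)
35 - 17 = 18
18 - 40 = -22 ≡ 31 (mod 53)
31 - 51 = -20 ≡ 33 (mod 53)
(33)^3 ≡ 3 (mod 53)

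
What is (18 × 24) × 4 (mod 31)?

18 × 24 = 432 ≡ 29 (mod 31)
29 × 4 = 116 ≡ 23 (mod 31)

23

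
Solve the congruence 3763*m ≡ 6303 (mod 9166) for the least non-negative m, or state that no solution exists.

8605

gcd(3763, 9166) = 1, so a unique solution mod 9166 exists.
3763⁻¹ ≡ 4175 (mod 9166).
m ≡ 4175*6303 ≡ 8605 (mod 9166).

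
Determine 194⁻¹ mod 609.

248

609 = 3*194 + 27
194 = 7*27 + 5
27 = 5*5 + 2
5 = 2*2 + 1
2 = 2*1 + 0
gcd(194, 609) = 1, so the inverse exists.
Bézout: 1 = −79*609 + 248*194.
So 194⁻¹ ≡ 248 (mod 609).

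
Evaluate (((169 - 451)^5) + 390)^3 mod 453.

169 - 451 = -282 ≡ 171 (mod 453)
(171)^5 ≡ 159 (mod 453)
159 + 390 = 549 ≡ 96 (mod 453)
(96)^3 ≡ 27 (mod 453)

27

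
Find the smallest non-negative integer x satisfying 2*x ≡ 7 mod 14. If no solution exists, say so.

gcd(2, 14) = 2, and 2 does not divide 7.
So the congruence has no solution.

no solution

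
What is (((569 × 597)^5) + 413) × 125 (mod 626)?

569 × 597 = 339693 ≡ 401 (mod 626)
(401)^5 ≡ 509 (mod 626)
509 + 413 = 922 ≡ 296 (mod 626)
296 × 125 = 37000 ≡ 66 (mod 626)

66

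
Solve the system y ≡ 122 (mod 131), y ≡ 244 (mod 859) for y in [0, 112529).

91298

131⁻¹ mod 859: 131*400 ≡ 1 (mod 859), so 131⁻¹ ≡ 400.
y = 122 + 131*((244 − 122)*400 mod 859) = 122 + 131*696 = 91298.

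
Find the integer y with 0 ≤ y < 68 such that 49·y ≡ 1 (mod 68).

Run the extended Euclidean algorithm:
68 = 1·49 + 19
49 = 2·19 + 11
19 = 1·11 + 8
11 = 1·8 + 3
8 = 2·3 + 2
3 = 1·2 + 1
2 = 2·1 + 0
gcd(49, 68) = 1, so the inverse exists.
Back-substitute for 1:
1 = 1·3 − 1·2
  = −1·8 + 3·3
  = 3·11 − 4·8
  = −4·19 + 7·11
  = 7·49 − 18·19
  = −18·68 + 25·49
So 49⁻¹ ≡ 25 (mod 68).

25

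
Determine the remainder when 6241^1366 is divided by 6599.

825

Compute successive squares:
6241^1 ≡ 6241 (mod 6599)
6241^2 ≡ 6241^2 = 38950081 ≡ 2783 (mod 6599)
6241^4 ≡ 2783^2 = 7745089 ≡ 4462 (mod 6599)
6241^8 ≡ 4462^2 = 19909444 ≡ 261 (mod 6599)
6241^16 ≡ 261^2 = 68121 ≡ 2131 (mod 6599)
6241^32 ≡ 2131^2 = 4541161 ≡ 1049 (mod 6599)
6241^64 ≡ 1049^2 = 1100401 ≡ 4967 (mod 6599)
6241^128 ≡ 4967^2 = 24671089 ≡ 4027 (mod 6599)
6241^256 ≡ 4027^2 = 16216729 ≡ 2986 (mod 6599)
6241^512 ≡ 2986^2 = 8916196 ≡ 947 (mod 6599)
6241^1024 ≡ 947^2 = 896809 ≡ 5944 (mod 6599)
6241^1366 = 6241^1024 · 6241^256 · 6241^64 · 6241^16 · 6241^4 · 6241^2 ≡ 5944 · 2986 · 4967 · 2131 · 4462 · 2783 (mod 6599).
Accumulate the product:
5944 · 2986 = 17748784 ≡ 4073
4073 · 4967 = 20230591 ≡ 4656
4656 · 2131 = 9921936 ≡ 3639
3639 · 4462 = 16237218 ≡ 3678
3678 · 2783 = 10235874 ≡ 825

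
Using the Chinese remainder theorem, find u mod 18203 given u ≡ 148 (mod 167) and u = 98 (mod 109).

167⁻¹ mod 109: 167×47 ≡ 1 (mod 109), so 167⁻¹ ≡ 47.
u = 148 + 167×((98 − 148)×47 mod 109) = 148 + 167×48 = 8164.

8164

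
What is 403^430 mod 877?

By square-and-multiply:
430 in binary is 110101110, i.e. 430 = 256 + 128 + 32 + 8 + 4 + 2.
403^1 ≡ 403 (mod 877)
403^2 ≡ 403^2 = 162409 ≡ 164 (mod 877)
403^4 ≡ 164^2 = 26896 ≡ 586 (mod 877)
403^8 ≡ 586^2 = 343396 ≡ 489 (mod 877)
403^16 ≡ 489^2 = 239121 ≡ 577 (mod 877)
403^32 ≡ 577^2 = 332929 ≡ 546 (mod 877)
403^64 ≡ 546^2 = 298116 ≡ 813 (mod 877)
403^128 ≡ 813^2 = 660969 ≡ 588 (mod 877)
403^256 ≡ 588^2 = 345744 ≡ 206 (mod 877)
403^430 = 403^256 * 403^128 * 403^32 * 403^8 * 403^4 * 403^2 ≡ 206 * 588 * 546 * 489 * 586 * 164 (mod 877).
Accumulate the product:
206 * 588 = 121128 ≡ 102
102 * 546 = 55692 ≡ 441
441 * 489 = 215649 ≡ 784
784 * 586 = 459424 ≡ 753
753 * 164 = 123492 ≡ 712

712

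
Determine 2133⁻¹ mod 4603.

3442

Run the extended Euclidean algorithm:
4603 = 2*2133 + 337
2133 = 6*337 + 111
337 = 3*111 + 4
111 = 27*4 + 3
4 = 1*3 + 1
3 = 3*1 + 0
gcd(2133, 4603) = 1, so the inverse exists.
Back-substitute for 1:
1 = 1*4 − 1*3
  = −1*111 + 28*4
  = 28*337 − 85*111
  = −85*2133 + 538*337
  = 538*4603 − 1161*2133
So 2133⁻¹ ≡ −1161 ≡ 3442 (mod 4603).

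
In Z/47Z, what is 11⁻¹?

47 = 4×11 + 3
11 = 3×3 + 2
3 = 1×2 + 1
2 = 2×1 + 0
gcd(11, 47) = 1, so the inverse exists.
Back-substitute for 1:
1 = 1×3 − 1×2
  = −1×11 + 4×3
  = 4×47 − 17×11
So 11⁻¹ ≡ −17 ≡ 30 (mod 47).

30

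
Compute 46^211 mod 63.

46^1 ≡ 46 (mod 63)
46^2 ≡ 46^2 = 2116 ≡ 37 (mod 63)
46^4 ≡ 37^2 = 1369 ≡ 46 (mod 63)
46^8 ≡ 46^2 = 2116 ≡ 37 (mod 63)
46^16 ≡ 37^2 = 1369 ≡ 46 (mod 63)
46^32 ≡ 46^2 = 2116 ≡ 37 (mod 63)
46^64 ≡ 37^2 = 1369 ≡ 46 (mod 63)
46^128 ≡ 46^2 = 2116 ≡ 37 (mod 63)
46^211 = 46^128 × 46^64 × 46^16 × 46^2 × 46^1 ≡ 37 × 46 × 46 × 37 × 46 (mod 63).
Accumulate the product:
37 × 46 = 1702 ≡ 1
1 × 46 = 46
46 × 37 = 1702 ≡ 1
1 × 46 = 46

46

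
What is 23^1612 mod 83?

Using repeated squaring:
1612 in binary is 11001001100, i.e. 1612 = 1024 + 512 + 64 + 8 + 4.
23^1 ≡ 23 (mod 83)
23^2 ≡ 23^2 = 529 ≡ 31 (mod 83)
23^4 ≡ 31^2 = 961 ≡ 48 (mod 83)
23^8 ≡ 48^2 = 2304 ≡ 63 (mod 83)
23^16 ≡ 63^2 = 3969 ≡ 68 (mod 83)
23^32 ≡ 68^2 = 4624 ≡ 59 (mod 83)
23^64 ≡ 59^2 = 3481 ≡ 78 (mod 83)
23^128 ≡ 78^2 = 6084 ≡ 25 (mod 83)
23^256 ≡ 25^2 = 625 ≡ 44 (mod 83)
23^512 ≡ 44^2 = 1936 ≡ 27 (mod 83)
23^1024 ≡ 27^2 = 729 ≡ 65 (mod 83)
23^1612 = 23^1024 · 23^512 · 23^64 · 23^8 · 23^4 ≡ 65 · 27 · 78 · 63 · 48 (mod 83).
Accumulate the product:
65 · 27 = 1755 ≡ 12
12 · 78 = 936 ≡ 23
23 · 63 = 1449 ≡ 38
38 · 48 = 1824 ≡ 81

81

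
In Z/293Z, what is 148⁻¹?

196

293 = 1·148 + 145
148 = 1·145 + 3
145 = 48·3 + 1
3 = 3·1 + 0
gcd(148, 293) = 1, so the inverse exists.
Bézout: 1 = 49·293 − 97·148.
So 148⁻¹ ≡ −97 ≡ 196 (mod 293).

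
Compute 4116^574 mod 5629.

3080

4116^1 ≡ 4116 (mod 5629)
4116^2 ≡ 4116^2 = 16941456 ≡ 3795 (mod 5629)
4116^4 ≡ 3795^2 = 14402025 ≡ 3043 (mod 5629)
4116^8 ≡ 3043^2 = 9259849 ≡ 144 (mod 5629)
4116^16 ≡ 144^2 = 20736 ≡ 3849 (mod 5629)
4116^32 ≡ 3849^2 = 14814801 ≡ 4902 (mod 5629)
4116^64 ≡ 4902^2 = 24029604 ≡ 5032 (mod 5629)
4116^128 ≡ 5032^2 = 25321024 ≡ 1782 (mod 5629)
4116^256 ≡ 1782^2 = 3175524 ≡ 768 (mod 5629)
4116^512 ≡ 768^2 = 589824 ≡ 4408 (mod 5629)
4116^574 = 4116^512 × 4116^32 × 4116^16 × 4116^8 × 4116^4 × 4116^2 ≡ 4408 × 4902 × 3849 × 144 × 3043 × 3795 (mod 5629).
Accumulate the product:
4408 × 4902 = 21608016 ≡ 3914
3914 × 3849 = 15064986 ≡ 1782
1782 × 144 = 256608 ≡ 3303
3303 × 3043 = 10051029 ≡ 3264
3264 × 3795 = 12386880 ≡ 3080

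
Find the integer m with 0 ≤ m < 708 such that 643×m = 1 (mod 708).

403

708 = 1*643 + 65
643 = 9*65 + 58
65 = 1*58 + 7
58 = 8*7 + 2
7 = 3*2 + 1
2 = 2*1 + 0
gcd(643, 708) = 1, so the inverse exists.
Back-substitute for 1:
1 = 1*7 − 3*2
  = −3*58 + 25*7
  = 25*65 − 28*58
  = −28*643 + 277*65
  = 277*708 − 305*643
So 643⁻¹ ≡ −305 ≡ 403 (mod 708).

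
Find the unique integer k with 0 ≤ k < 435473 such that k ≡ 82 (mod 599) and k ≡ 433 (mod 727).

192361

599⁻¹ mod 727: 599·585 ≡ 1 (mod 727), so 599⁻¹ ≡ 585.
k = 82 + 599·((433 − 82)·585 mod 727) = 82 + 599·321 = 192361.
Check: 192361 mod 599 = 82, 192361 mod 727 = 433. ✓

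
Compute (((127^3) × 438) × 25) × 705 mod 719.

(127)^3 ≡ 671 (mod 719)
671 × 438 = 293898 ≡ 546 (mod 719)
546 × 25 = 13650 ≡ 708 (mod 719)
708 × 705 = 499140 ≡ 154 (mod 719)

154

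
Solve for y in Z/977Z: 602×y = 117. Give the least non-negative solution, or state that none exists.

836

gcd(602, 977) = 1, so a unique solution mod 977 exists.
602⁻¹ ≡ 99 (mod 977).
y ≡ 99×117 ≡ 836 (mod 977).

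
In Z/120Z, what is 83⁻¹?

Apply the Euclidean algorithm and back-substitute:
120 = 1×83 + 37
83 = 2×37 + 9
37 = 4×9 + 1
9 = 9×1 + 0
gcd(83, 120) = 1, so the inverse exists.
Back-substitute for 1:
1 = 1×37 − 4×9
  = −4×83 + 9×37
  = 9×120 − 13×83
So 83⁻¹ ≡ −13 ≡ 107 (mod 120).

107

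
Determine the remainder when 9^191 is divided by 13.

3

191 in binary is 10111111, i.e. 191 = 128 + 32 + 16 + 8 + 4 + 2 + 1.
9^1 ≡ 9 (mod 13)
9^2 ≡ 9^2 = 81 ≡ 3 (mod 13)
9^4 ≡ 3^2 = 9 (mod 13)
9^8 ≡ 9^2 = 81 ≡ 3 (mod 13)
9^16 ≡ 3^2 = 9 (mod 13)
9^32 ≡ 9^2 = 81 ≡ 3 (mod 13)
9^64 ≡ 3^2 = 9 (mod 13)
9^128 ≡ 9^2 = 81 ≡ 3 (mod 13)
9^191 = 9^128 · 9^32 · 9^16 · 9^8 · 9^4 · 9^2 · 9^1 ≡ 3 · 3 · 9 · 3 · 9 · 3 · 9 (mod 13).
Accumulate the product:
3 · 3 = 9
9 · 9 = 81 ≡ 3
3 · 3 = 9
9 · 9 = 81 ≡ 3
3 · 3 = 9
9 · 9 = 81 ≡ 3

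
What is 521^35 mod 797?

521^1 ≡ 521 (mod 797)
521^2 ≡ 521^2 = 271441 ≡ 461 (mod 797)
521^4 ≡ 461^2 = 212521 ≡ 519 (mod 797)
521^8 ≡ 519^2 = 269361 ≡ 772 (mod 797)
521^16 ≡ 772^2 = 595984 ≡ 625 (mod 797)
521^32 ≡ 625^2 = 390625 ≡ 95 (mod 797)
521^35 = 521^32 * 521^2 * 521^1 ≡ 95 * 461 * 521 (mod 797).
Accumulate the product:
95 * 461 = 43795 ≡ 757
757 * 521 = 394397 ≡ 679

679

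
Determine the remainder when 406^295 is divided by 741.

406

By square-and-multiply:
295 in binary is 100100111, i.e. 295 = 256 + 32 + 4 + 2 + 1.
406^1 ≡ 406 (mod 741)
406^2 ≡ 406^2 = 164836 ≡ 334 (mod 741)
406^4 ≡ 334^2 = 111556 ≡ 406 (mod 741)
406^8 ≡ 406^2 = 164836 ≡ 334 (mod 741)
406^16 ≡ 334^2 = 111556 ≡ 406 (mod 741)
406^32 ≡ 406^2 = 164836 ≡ 334 (mod 741)
406^64 ≡ 334^2 = 111556 ≡ 406 (mod 741)
406^128 ≡ 406^2 = 164836 ≡ 334 (mod 741)
406^256 ≡ 334^2 = 111556 ≡ 406 (mod 741)
406^295 = 406^256 × 406^32 × 406^4 × 406^2 × 406^1 ≡ 406 × 334 × 406 × 334 × 406 (mod 741).
Accumulate the product:
406 × 334 = 135604 ≡ 1
1 × 406 = 406
406 × 334 = 135604 ≡ 1
1 × 406 = 406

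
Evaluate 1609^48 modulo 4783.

Compute successive squares:
48 in binary is 110000, i.e. 48 = 32 + 16.
1609^1 ≡ 1609 (mod 4783)
1609^2 ≡ 1609^2 = 2588881 ≡ 1278 (mod 4783)
1609^4 ≡ 1278^2 = 1633284 ≡ 2281 (mod 4783)
1609^8 ≡ 2281^2 = 5202961 ≡ 3840 (mod 4783)
1609^16 ≡ 3840^2 = 14745600 ≡ 4394 (mod 4783)
1609^32 ≡ 4394^2 = 19307236 ≡ 3048 (mod 4783)
1609^48 = 1609^32 × 1609^16 ≡ 3048 × 4394 (mod 4783).
3048 × 4394 = 13392912 ≡ 512 (mod 4783).

512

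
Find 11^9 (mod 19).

1

By square-and-multiply:
9 in binary is 1001, i.e. 9 = 8 + 1.
11^1 ≡ 11 (mod 19)
11^2 ≡ 11^2 = 121 ≡ 7 (mod 19)
11^4 ≡ 7^2 = 49 ≡ 11 (mod 19)
11^8 ≡ 11^2 = 121 ≡ 7 (mod 19)
11^9 = 11^8 * 11^1 ≡ 7 * 11 (mod 19).
7 * 11 = 77 ≡ 1 (mod 19).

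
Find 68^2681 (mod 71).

46

2681 in binary is 101001111001, i.e. 2681 = 2048 + 512 + 64 + 32 + 16 + 8 + 1.
68^1 ≡ 68 (mod 71)
68^2 ≡ 68^2 = 4624 ≡ 9 (mod 71)
68^4 ≡ 9^2 = 81 ≡ 10 (mod 71)
68^8 ≡ 10^2 = 100 ≡ 29 (mod 71)
68^16 ≡ 29^2 = 841 ≡ 60 (mod 71)
68^32 ≡ 60^2 = 3600 ≡ 50 (mod 71)
68^64 ≡ 50^2 = 2500 ≡ 15 (mod 71)
68^128 ≡ 15^2 = 225 ≡ 12 (mod 71)
68^256 ≡ 12^2 = 144 ≡ 2 (mod 71)
68^512 ≡ 2^2 = 4 (mod 71)
68^1024 ≡ 4^2 = 16 (mod 71)
68^2048 ≡ 16^2 = 256 ≡ 43 (mod 71)
68^2681 = 68^2048 × 68^512 × 68^64 × 68^32 × 68^16 × 68^8 × 68^1 ≡ 43 × 4 × 15 × 50 × 60 × 29 × 68 (mod 71).
Accumulate the product:
43 × 4 = 172 ≡ 30
30 × 15 = 450 ≡ 24
24 × 50 = 1200 ≡ 64
64 × 60 = 3840 ≡ 6
6 × 29 = 174 ≡ 32
32 × 68 = 2176 ≡ 46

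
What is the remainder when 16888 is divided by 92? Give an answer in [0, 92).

16888 = 183×92 + 52, so 16888 ≡ 52 (mod 92).

52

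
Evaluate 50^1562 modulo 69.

1562 in binary is 11000011010, i.e. 1562 = 1024 + 512 + 16 + 8 + 2.
50^1 ≡ 50 (mod 69)
50^2 ≡ 50^2 = 2500 ≡ 16 (mod 69)
50^4 ≡ 16^2 = 256 ≡ 49 (mod 69)
50^8 ≡ 49^2 = 2401 ≡ 55 (mod 69)
50^16 ≡ 55^2 = 3025 ≡ 58 (mod 69)
50^32 ≡ 58^2 = 3364 ≡ 52 (mod 69)
50^64 ≡ 52^2 = 2704 ≡ 13 (mod 69)
50^128 ≡ 13^2 = 169 ≡ 31 (mod 69)
50^256 ≡ 31^2 = 961 ≡ 64 (mod 69)
50^512 ≡ 64^2 = 4096 ≡ 25 (mod 69)
50^1024 ≡ 25^2 = 625 ≡ 4 (mod 69)
50^1562 = 50^1024 · 50^512 · 50^16 · 50^8 · 50^2 ≡ 4 · 25 · 58 · 55 · 16 (mod 69).
Accumulate the product:
4 · 25 = 100 ≡ 31
31 · 58 = 1798 ≡ 4
4 · 55 = 220 ≡ 13
13 · 16 = 208 ≡ 1

1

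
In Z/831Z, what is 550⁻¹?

346

831 = 1·550 + 281
550 = 1·281 + 269
281 = 1·269 + 12
269 = 22·12 + 5
12 = 2·5 + 2
5 = 2·2 + 1
2 = 2·1 + 0
gcd(550, 831) = 1, so the inverse exists.
Back-substitute for 1:
1 = 1·5 − 2·2
  = −2·12 + 5·5
  = 5·269 − 112·12
  = −112·281 + 117·269
  = 117·550 − 229·281
  = −229·831 + 346·550
So 550⁻¹ ≡ 346 (mod 831).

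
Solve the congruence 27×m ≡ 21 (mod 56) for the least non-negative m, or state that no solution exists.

7

gcd(27, 56) = 1, so a unique solution mod 56 exists.
27⁻¹ ≡ 27 (mod 56).
m ≡ 27×21 ≡ 7 (mod 56).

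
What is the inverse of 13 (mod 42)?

13

By the extended Euclidean algorithm:
42 = 3×13 + 3
13 = 4×3 + 1
3 = 3×1 + 0
gcd(13, 42) = 1, so the inverse exists.
Back-substitute for 1:
1 = 1×13 − 4×3
  = −4×42 + 13×13
So 13⁻¹ ≡ 13 (mod 42).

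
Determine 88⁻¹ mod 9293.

9293 = 105×88 + 53
88 = 1×53 + 35
53 = 1×35 + 18
35 = 1×18 + 17
18 = 1×17 + 1
17 = 17×1 + 0
gcd(88, 9293) = 1, so the inverse exists.
Bézout: 1 = 5×9293 − 528×88.
So 88⁻¹ ≡ −528 ≡ 8765 (mod 9293).

8765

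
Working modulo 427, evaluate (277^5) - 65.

(277)^5 ≡ 233 (mod 427)
233 - 65 = 168

168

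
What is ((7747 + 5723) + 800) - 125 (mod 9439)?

4706

7747 + 5723 = 13470 ≡ 4031 (mod 9439)
4031 + 800 = 4831
4831 - 125 = 4706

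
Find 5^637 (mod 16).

5

5^1 ≡ 5 (mod 16)
5^2 ≡ 5^2 = 25 ≡ 9 (mod 16)
5^4 ≡ 9^2 = 81 ≡ 1 (mod 16)
5^8 ≡ 1^2 = 1 (mod 16)
5^16 ≡ 1^2 = 1 (mod 16)
5^32 ≡ 1^2 = 1 (mod 16)
5^64 ≡ 1^2 = 1 (mod 16)
5^128 ≡ 1^2 = 1 (mod 16)
5^256 ≡ 1^2 = 1 (mod 16)
5^512 ≡ 1^2 = 1 (mod 16)
5^637 = 5^512 × 5^64 × 5^32 × 5^16 × 5^8 × 5^4 × 5^1 ≡ 1 × 1 × 1 × 1 × 1 × 1 × 5 (mod 16).
Accumulate the product:
1 × 1 = 1
1 × 1 = 1
1 × 1 = 1
1 × 1 = 1
1 × 1 = 1
1 × 5 = 5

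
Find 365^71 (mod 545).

Compute successive squares:
71 in binary is 1000111, i.e. 71 = 64 + 4 + 2 + 1.
365^1 ≡ 365 (mod 545)
365^2 ≡ 365^2 = 133225 ≡ 245 (mod 545)
365^4 ≡ 245^2 = 60025 ≡ 75 (mod 545)
365^8 ≡ 75^2 = 5625 ≡ 175 (mod 545)
365^16 ≡ 175^2 = 30625 ≡ 105 (mod 545)
365^32 ≡ 105^2 = 11025 ≡ 125 (mod 545)
365^64 ≡ 125^2 = 15625 ≡ 365 (mod 545)
365^71 = 365^64 * 365^4 * 365^2 * 365^1 ≡ 365 * 75 * 245 * 365 (mod 545).
Accumulate the product:
365 * 75 = 27375 ≡ 125
125 * 245 = 30625 ≡ 105
105 * 365 = 38325 ≡ 175

175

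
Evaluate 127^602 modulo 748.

127^1 ≡ 127 (mod 748)
127^2 ≡ 127^2 = 16129 ≡ 421 (mod 748)
127^4 ≡ 421^2 = 177241 ≡ 713 (mod 748)
127^8 ≡ 713^2 = 508369 ≡ 477 (mod 748)
127^16 ≡ 477^2 = 227529 ≡ 137 (mod 748)
127^32 ≡ 137^2 = 18769 ≡ 69 (mod 748)
127^64 ≡ 69^2 = 4761 ≡ 273 (mod 748)
127^128 ≡ 273^2 = 74529 ≡ 477 (mod 748)
127^256 ≡ 477^2 = 227529 ≡ 137 (mod 748)
127^512 ≡ 137^2 = 18769 ≡ 69 (mod 748)
127^602 = 127^512 * 127^64 * 127^16 * 127^8 * 127^2 ≡ 69 * 273 * 137 * 477 * 421 (mod 748).
Accumulate the product:
69 * 273 = 18837 ≡ 137
137 * 137 = 18769 ≡ 69
69 * 477 = 32913 ≡ 1
1 * 421 = 421

421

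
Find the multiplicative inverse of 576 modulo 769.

769 = 1*576 + 193
576 = 2*193 + 190
193 = 1*190 + 3
190 = 63*3 + 1
3 = 3*1 + 0
gcd(576, 769) = 1, so the inverse exists.
Bézout: 1 = −191*769 + 255*576.
So 576⁻¹ ≡ 255 (mod 769).

255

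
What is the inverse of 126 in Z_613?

433

By the extended Euclidean algorithm:
613 = 4·126 + 109
126 = 1·109 + 17
109 = 6·17 + 7
17 = 2·7 + 3
7 = 2·3 + 1
3 = 3·1 + 0
gcd(126, 613) = 1, so the inverse exists.
Back-substitute for 1:
1 = 1·7 − 2·3
  = −2·17 + 5·7
  = 5·109 − 32·17
  = −32·126 + 37·109
  = 37·613 − 180·126
So 126⁻¹ ≡ −180 ≡ 433 (mod 613).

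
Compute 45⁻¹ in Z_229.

229 = 5×45 + 4
45 = 11×4 + 1
4 = 4×1 + 0
gcd(45, 229) = 1, so the inverse exists.
Bézout: 1 = −11×229 + 56×45.
So 45⁻¹ ≡ 56 (mod 229).

56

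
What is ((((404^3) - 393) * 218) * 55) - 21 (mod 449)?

(404)^3 ≡ 22 (mod 449)
22 - 393 = -371 ≡ 78 (mod 449)
78 * 218 = 17004 ≡ 391 (mod 449)
391 * 55 = 21505 ≡ 402 (mod 449)
402 - 21 = 381

381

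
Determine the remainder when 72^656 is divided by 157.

656 in binary is 1010010000, i.e. 656 = 512 + 128 + 16.
72^1 ≡ 72 (mod 157)
72^2 ≡ 72^2 = 5184 ≡ 3 (mod 157)
72^4 ≡ 3^2 = 9 (mod 157)
72^8 ≡ 9^2 = 81 (mod 157)
72^16 ≡ 81^2 = 6561 ≡ 124 (mod 157)
72^32 ≡ 124^2 = 15376 ≡ 147 (mod 157)
72^64 ≡ 147^2 = 21609 ≡ 100 (mod 157)
72^128 ≡ 100^2 = 10000 ≡ 109 (mod 157)
72^256 ≡ 109^2 = 11881 ≡ 106 (mod 157)
72^512 ≡ 106^2 = 11236 ≡ 89 (mod 157)
72^656 = 72^512 × 72^128 × 72^16 ≡ 89 × 109 × 124 (mod 157).
Accumulate the product:
89 × 109 = 9701 ≡ 124
124 × 124 = 15376 ≡ 147

147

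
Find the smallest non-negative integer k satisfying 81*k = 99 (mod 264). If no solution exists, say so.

gcd(81, 264) = 3, and 3 | 99, so solutions exist.
Divide through by 3: 27*k ≡ 33 mod 88.
27⁻¹ ≡ 75 (mod 88).
k ≡ 75*33 ≡ 11 (mod 88).
The smallest non-negative solution is k = 11.

11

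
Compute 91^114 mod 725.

161

114 in binary is 1110010, i.e. 114 = 64 + 32 + 16 + 2.
91^1 ≡ 91 (mod 725)
91^2 ≡ 91^2 = 8281 ≡ 306 (mod 725)
91^4 ≡ 306^2 = 93636 ≡ 111 (mod 725)
91^8 ≡ 111^2 = 12321 ≡ 721 (mod 725)
91^16 ≡ 721^2 = 519841 ≡ 16 (mod 725)
91^32 ≡ 16^2 = 256 (mod 725)
91^64 ≡ 256^2 = 65536 ≡ 286 (mod 725)
91^114 = 91^64 · 91^32 · 91^16 · 91^2 ≡ 286 · 256 · 16 · 306 (mod 725).
Accumulate the product:
286 · 256 = 73216 ≡ 716
716 · 16 = 11456 ≡ 581
581 · 306 = 177786 ≡ 161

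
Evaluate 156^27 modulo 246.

Using repeated squaring:
27 in binary is 11011, i.e. 27 = 16 + 8 + 2 + 1.
156^1 ≡ 156 (mod 246)
156^2 ≡ 156^2 = 24336 ≡ 228 (mod 246)
156^4 ≡ 228^2 = 51984 ≡ 78 (mod 246)
156^8 ≡ 78^2 = 6084 ≡ 180 (mod 246)
156^16 ≡ 180^2 = 32400 ≡ 174 (mod 246)
156^27 = 156^16 · 156^8 · 156^2 · 156^1 ≡ 174 · 180 · 228 · 156 (mod 246).
Accumulate the product:
174 · 180 = 31320 ≡ 78
78 · 228 = 17784 ≡ 72
72 · 156 = 11232 ≡ 162

162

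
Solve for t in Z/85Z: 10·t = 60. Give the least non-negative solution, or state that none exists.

6

gcd(10, 85) = 5, and 5 | 60, so solutions exist.
Divide through by 5: 2·t = 12 (mod 17).
2⁻¹ ≡ 9 (mod 17).
t ≡ 9·12 ≡ 6 (mod 17).
The smallest non-negative solution is t = 6.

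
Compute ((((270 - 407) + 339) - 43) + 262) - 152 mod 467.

270 - 407 = -137 ≡ 330 (mod 467)
330 + 339 = 669 ≡ 202 (mod 467)
202 - 43 = 159
159 + 262 = 421
421 - 152 = 269

269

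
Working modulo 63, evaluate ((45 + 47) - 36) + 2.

45 + 47 = 92 ≡ 29 (mod 63)
29 - 36 = -7 ≡ 56 (mod 63)
56 + 2 = 58

58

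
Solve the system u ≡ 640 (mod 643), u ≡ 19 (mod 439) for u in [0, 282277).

135670

643⁻¹ mod 439: 643*269 ≡ 1 (mod 439), so 643⁻¹ ≡ 269.
u = 640 + 643*((19 − 640)*269 mod 439) = 640 + 643*210 = 135670.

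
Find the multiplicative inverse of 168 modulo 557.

Apply the Euclidean algorithm and back-substitute:
557 = 3*168 + 53
168 = 3*53 + 9
53 = 5*9 + 8
9 = 1*8 + 1
8 = 8*1 + 0
gcd(168, 557) = 1, so the inverse exists.
Back-substitute for 1:
1 = 1*9 − 1*8
  = −1*53 + 6*9
  = 6*168 − 19*53
  = −19*557 + 63*168
So 168⁻¹ ≡ 63 (mod 557).

63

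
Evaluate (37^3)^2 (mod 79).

38

(37)^3 ≡ 14 (mod 79)
(14)^2 ≡ 38 (mod 79)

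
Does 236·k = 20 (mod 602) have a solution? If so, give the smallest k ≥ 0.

46

gcd(236, 602) = 2, and 2 | 20, so solutions exist.
Divide through by 2: 118·k ≡ 10 mod 301.
118⁻¹ ≡ 125 (mod 301).
k ≡ 125·10 ≡ 46 (mod 301).
The smallest non-negative solution is k = 46.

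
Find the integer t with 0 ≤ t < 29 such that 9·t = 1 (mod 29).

13

Apply the Euclidean algorithm and back-substitute:
29 = 3*9 + 2
9 = 4*2 + 1
2 = 2*1 + 0
gcd(9, 29) = 1, so the inverse exists.
Back-substitute for 1:
1 = 1*9 − 4*2
  = −4*29 + 13*9
So 9⁻¹ ≡ 13 (mod 29).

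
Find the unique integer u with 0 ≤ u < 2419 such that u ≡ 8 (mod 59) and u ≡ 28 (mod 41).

59⁻¹ mod 41: 59×16 ≡ 1 (mod 41), so 59⁻¹ ≡ 16.
u = 8 + 59×((28 − 8)×16 mod 41) = 8 + 59×33 = 1955.
Check: 1955 mod 59 = 8, 1955 mod 41 = 28. ✓

1955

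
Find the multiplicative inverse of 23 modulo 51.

20

By the extended Euclidean algorithm:
51 = 2*23 + 5
23 = 4*5 + 3
5 = 1*3 + 2
3 = 1*2 + 1
2 = 2*1 + 0
gcd(23, 51) = 1, so the inverse exists.
Bézout: 1 = −9*51 + 20*23.
So 23⁻¹ ≡ 20 (mod 51).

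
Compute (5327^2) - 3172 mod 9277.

(5327)^2 ≡ 7863 (mod 9277)
7863 - 3172 = 4691

4691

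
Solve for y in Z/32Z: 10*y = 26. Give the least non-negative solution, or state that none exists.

gcd(10, 32) = 2, and 2 | 26, so solutions exist.
Divide through by 2: 5*y mod 16 = 13.
5⁻¹ ≡ 13 (mod 16).
y ≡ 13*13 ≡ 9 (mod 16).
The smallest non-negative solution is y = 9.

9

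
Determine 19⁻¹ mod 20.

19

Run the extended Euclidean algorithm:
20 = 1·19 + 1
19 = 19·1 + 0
gcd(19, 20) = 1, so the inverse exists.
Bézout: 1 = 1·20 − 1·19.
So 19⁻¹ ≡ −1 ≡ 19 (mod 20).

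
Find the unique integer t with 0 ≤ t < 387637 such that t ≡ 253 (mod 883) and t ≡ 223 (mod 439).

883⁻¹ mod 439: 883·88 ≡ 1 (mod 439), so 883⁻¹ ≡ 88.
t = 253 + 883·((223 − 253)·88 mod 439) = 253 + 883·433 = 382592.
Check: 382592 mod 883 = 253, 382592 mod 439 = 223. ✓

382592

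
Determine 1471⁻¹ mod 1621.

Apply the Euclidean algorithm and back-substitute:
1621 = 1·1471 + 150
1471 = 9·150 + 121
150 = 1·121 + 29
121 = 4·29 + 5
29 = 5·5 + 4
5 = 1·4 + 1
4 = 4·1 + 0
gcd(1471, 1621) = 1, so the inverse exists.
Bézout: 1 = −304·1621 + 335·1471.
So 1471⁻¹ ≡ 335 (mod 1621).

335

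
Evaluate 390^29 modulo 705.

Using repeated squaring:
29 in binary is 11101, i.e. 29 = 16 + 8 + 4 + 1.
390^1 ≡ 390 (mod 705)
390^2 ≡ 390^2 = 152100 ≡ 525 (mod 705)
390^4 ≡ 525^2 = 275625 ≡ 675 (mod 705)
390^8 ≡ 675^2 = 455625 ≡ 195 (mod 705)
390^16 ≡ 195^2 = 38025 ≡ 660 (mod 705)
390^29 = 390^16 * 390^8 * 390^4 * 390^1 ≡ 660 * 195 * 675 * 390 (mod 705).
Accumulate the product:
660 * 195 = 128700 ≡ 390
390 * 675 = 263250 ≡ 285
285 * 390 = 111150 ≡ 465

465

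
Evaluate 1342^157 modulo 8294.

By square-and-multiply:
157 in binary is 10011101, i.e. 157 = 128 + 16 + 8 + 4 + 1.
1342^1 ≡ 1342 (mod 8294)
1342^2 ≡ 1342^2 = 1800964 ≡ 1166 (mod 8294)
1342^4 ≡ 1166^2 = 1359556 ≡ 7634 (mod 8294)
1342^8 ≡ 7634^2 = 58277956 ≡ 4312 (mod 8294)
1342^16 ≡ 4312^2 = 18593344 ≡ 6490 (mod 8294)
1342^32 ≡ 6490^2 = 42120100 ≡ 3168 (mod 8294)
1342^64 ≡ 3168^2 = 10036224 ≡ 484 (mod 8294)
1342^128 ≡ 484^2 = 234256 ≡ 2024 (mod 8294)
1342^157 = 1342^128 * 1342^16 * 1342^8 * 1342^4 * 1342^1 ≡ 2024 * 6490 * 4312 * 7634 * 1342 (mod 8294).
Accumulate the product:
2024 * 6490 = 13135760 ≡ 6358
6358 * 4312 = 27415696 ≡ 4026
4026 * 7634 = 30734484 ≡ 5214
5214 * 1342 = 6997188 ≡ 5346

5346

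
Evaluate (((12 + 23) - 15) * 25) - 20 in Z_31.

12 + 23 = 35 ≡ 4 (mod 31)
4 - 15 = -11 ≡ 20 (mod 31)
20 * 25 = 500 ≡ 4 (mod 31)
4 - 20 = -16 ≡ 15 (mod 31)

15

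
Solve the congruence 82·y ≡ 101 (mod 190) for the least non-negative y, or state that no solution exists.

no solution

gcd(82, 190) = 2, and 2 does not divide 101.
So the congruence has no solution.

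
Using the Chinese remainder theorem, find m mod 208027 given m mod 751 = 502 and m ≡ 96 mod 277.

9514

751⁻¹ mod 277: 751·45 ≡ 1 (mod 277), so 751⁻¹ ≡ 45.
m = 502 + 751·((96 − 502)·45 mod 277) = 502 + 751·12 = 9514.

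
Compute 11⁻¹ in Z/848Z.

Run the extended Euclidean algorithm:
848 = 77*11 + 1
11 = 11*1 + 0
gcd(11, 848) = 1, so the inverse exists.
Back-substitute for 1:
1 = 1*848 − 77*11
So 11⁻¹ ≡ −77 ≡ 771 (mod 848).

771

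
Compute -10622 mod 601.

-10622 = -18*601 + 196, so -10622 ≡ 196 (mod 601).

196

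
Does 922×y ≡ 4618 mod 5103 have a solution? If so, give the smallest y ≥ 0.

3193

gcd(922, 5103) = 1, so a unique solution mod 5103 exists.
922⁻¹ ≡ 2950 (mod 5103).
y ≡ 2950×4618 ≡ 3193 (mod 5103).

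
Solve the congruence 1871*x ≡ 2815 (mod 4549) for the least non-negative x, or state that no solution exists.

gcd(1871, 4549) = 1, so a unique solution mod 4549 exists.
1871⁻¹ ≡ 3664 (mod 4549).
x ≡ 3664*2815 ≡ 1577 (mod 4549).

1577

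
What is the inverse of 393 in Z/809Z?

422

809 = 2*393 + 23
393 = 17*23 + 2
23 = 11*2 + 1
2 = 2*1 + 0
gcd(393, 809) = 1, so the inverse exists.
Back-substitute for 1:
1 = 1*23 − 11*2
  = −11*393 + 188*23
  = 188*809 − 387*393
So 393⁻¹ ≡ −387 ≡ 422 (mod 809).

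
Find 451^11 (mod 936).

By square-and-multiply:
451^1 ≡ 451 (mod 936)
451^2 ≡ 451^2 = 203401 ≡ 289 (mod 936)
451^4 ≡ 289^2 = 83521 ≡ 217 (mod 936)
451^8 ≡ 217^2 = 47089 ≡ 289 (mod 936)
451^11 = 451^8 * 451^2 * 451^1 ≡ 289 * 289 * 451 (mod 936).
Accumulate the product:
289 * 289 = 83521 ≡ 217
217 * 451 = 97867 ≡ 523

523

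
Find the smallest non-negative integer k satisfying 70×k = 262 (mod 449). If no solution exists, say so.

209

gcd(70, 449) = 1, so a unique solution mod 449 exists.
70⁻¹ ≡ 263 (mod 449).
k ≡ 263×262 ≡ 209 (mod 449).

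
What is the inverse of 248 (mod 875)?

Apply the Euclidean algorithm and back-substitute:
875 = 3*248 + 131
248 = 1*131 + 117
131 = 1*117 + 14
117 = 8*14 + 5
14 = 2*5 + 4
5 = 1*4 + 1
4 = 4*1 + 0
gcd(248, 875) = 1, so the inverse exists.
Bézout: 1 = −53*875 + 187*248.
So 248⁻¹ ≡ 187 (mod 875).

187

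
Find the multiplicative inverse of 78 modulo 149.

Apply the Euclidean algorithm and back-substitute:
149 = 1×78 + 71
78 = 1×71 + 7
71 = 10×7 + 1
7 = 7×1 + 0
gcd(78, 149) = 1, so the inverse exists.
Back-substitute for 1:
1 = 1×71 − 10×7
  = −10×78 + 11×71
  = 11×149 − 21×78
So 78⁻¹ ≡ −21 ≡ 128 (mod 149).

128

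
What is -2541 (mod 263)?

-2541 = -10×263 + 89, so -2541 ≡ 89 (mod 263).

89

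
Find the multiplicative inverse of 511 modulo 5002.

1899

Apply the Euclidean algorithm and back-substitute:
5002 = 9×511 + 403
511 = 1×403 + 108
403 = 3×108 + 79
108 = 1×79 + 29
79 = 2×29 + 21
29 = 1×21 + 8
21 = 2×8 + 5
8 = 1×5 + 3
5 = 1×3 + 2
3 = 1×2 + 1
2 = 2×1 + 0
gcd(511, 5002) = 1, so the inverse exists.
Bézout: 1 = −194×5002 + 1899×511.
So 511⁻¹ ≡ 1899 (mod 5002).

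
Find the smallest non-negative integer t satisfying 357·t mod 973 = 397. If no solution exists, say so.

gcd(357, 973) = 7, and 7 does not divide 397.
So the congruence has no solution.

no solution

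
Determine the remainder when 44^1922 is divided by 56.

44^1 ≡ 44 (mod 56)
44^2 ≡ 44^2 = 1936 ≡ 32 (mod 56)
44^4 ≡ 32^2 = 1024 ≡ 16 (mod 56)
44^8 ≡ 16^2 = 256 ≡ 32 (mod 56)
44^16 ≡ 32^2 = 1024 ≡ 16 (mod 56)
44^32 ≡ 16^2 = 256 ≡ 32 (mod 56)
44^64 ≡ 32^2 = 1024 ≡ 16 (mod 56)
44^128 ≡ 16^2 = 256 ≡ 32 (mod 56)
44^256 ≡ 32^2 = 1024 ≡ 16 (mod 56)
44^512 ≡ 16^2 = 256 ≡ 32 (mod 56)
44^1024 ≡ 32^2 = 1024 ≡ 16 (mod 56)
44^1922 = 44^1024 · 44^512 · 44^256 · 44^128 · 44^2 ≡ 16 · 32 · 16 · 32 · 32 (mod 56).
Accumulate the product:
16 · 32 = 512 ≡ 8
8 · 16 = 128 ≡ 16
16 · 32 = 512 ≡ 8
8 · 32 = 256 ≡ 32

32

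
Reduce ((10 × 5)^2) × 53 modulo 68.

10 × 5 = 50
(50)^2 ≡ 52 (mod 68)
52 × 53 = 2756 ≡ 36 (mod 68)

36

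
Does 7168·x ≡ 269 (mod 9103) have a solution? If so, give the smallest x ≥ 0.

2719

gcd(7168, 9103) = 1, so a unique solution mod 9103 exists.
7168⁻¹ ≡ 2785 (mod 9103).
x ≡ 2785·269 ≡ 2719 (mod 9103).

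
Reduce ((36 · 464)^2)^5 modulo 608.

36 · 464 = 16704 ≡ 288 (mod 608)
(288)^2 ≡ 256 (mod 608)
(256)^5 ≡ 320 (mod 608)

320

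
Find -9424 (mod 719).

-9424 = -14*719 + 642, so -9424 ≡ 642 (mod 719).

642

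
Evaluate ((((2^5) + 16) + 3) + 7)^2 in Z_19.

1

(2)^5 ≡ 13 (mod 19)
13 + 16 = 29 ≡ 10 (mod 19)
10 + 3 = 13
13 + 7 = 20 ≡ 1 (mod 19)
(1)^2 ≡ 1 (mod 19)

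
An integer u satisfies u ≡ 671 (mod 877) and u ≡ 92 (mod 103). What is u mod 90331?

23473

877⁻¹ mod 103: 877·35 ≡ 1 (mod 103), so 877⁻¹ ≡ 35.
u = 671 + 877·((92 − 671)·35 mod 103) = 671 + 877·26 = 23473.
Check: 23473 mod 877 = 671, 23473 mod 103 = 92. ✓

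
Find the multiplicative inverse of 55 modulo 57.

Run the extended Euclidean algorithm:
57 = 1·55 + 2
55 = 27·2 + 1
2 = 2·1 + 0
gcd(55, 57) = 1, so the inverse exists.
Bézout: 1 = −27·57 + 28·55.
So 55⁻¹ ≡ 28 (mod 57).

28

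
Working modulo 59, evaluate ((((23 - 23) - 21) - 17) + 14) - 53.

41

23 - 23 = 0
0 - 21 = -21 ≡ 38 (mod 59)
38 - 17 = 21
21 + 14 = 35
35 - 53 = -18 ≡ 41 (mod 59)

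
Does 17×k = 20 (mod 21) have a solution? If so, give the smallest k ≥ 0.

gcd(17, 21) = 1, so a unique solution mod 21 exists.
17⁻¹ ≡ 5 (mod 21).
k ≡ 5×20 ≡ 16 (mod 21).

16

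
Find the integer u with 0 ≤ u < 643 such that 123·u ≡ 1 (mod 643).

528

Apply the Euclidean algorithm and back-substitute:
643 = 5·123 + 28
123 = 4·28 + 11
28 = 2·11 + 6
11 = 1·6 + 5
6 = 1·5 + 1
5 = 5·1 + 0
gcd(123, 643) = 1, so the inverse exists.
Back-substitute for 1:
1 = 1·6 − 1·5
  = −1·11 + 2·6
  = 2·28 − 5·11
  = −5·123 + 22·28
  = 22·643 − 115·123
So 123⁻¹ ≡ −115 ≡ 528 (mod 643).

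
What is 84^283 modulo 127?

69

283 in binary is 100011011, i.e. 283 = 256 + 16 + 8 + 2 + 1.
84^1 ≡ 84 (mod 127)
84^2 ≡ 84^2 = 7056 ≡ 71 (mod 127)
84^4 ≡ 71^2 = 5041 ≡ 88 (mod 127)
84^8 ≡ 88^2 = 7744 ≡ 124 (mod 127)
84^16 ≡ 124^2 = 15376 ≡ 9 (mod 127)
84^32 ≡ 9^2 = 81 (mod 127)
84^64 ≡ 81^2 = 6561 ≡ 84 (mod 127)
84^128 ≡ 84^2 = 7056 ≡ 71 (mod 127)
84^256 ≡ 71^2 = 5041 ≡ 88 (mod 127)
84^283 = 84^256 × 84^16 × 84^8 × 84^2 × 84^1 ≡ 88 × 9 × 124 × 71 × 84 (mod 127).
Accumulate the product:
88 × 9 = 792 ≡ 30
30 × 124 = 3720 ≡ 37
37 × 71 = 2627 ≡ 87
87 × 84 = 7308 ≡ 69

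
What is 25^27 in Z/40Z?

25

Compute successive squares:
27 in binary is 11011, i.e. 27 = 16 + 8 + 2 + 1.
25^1 ≡ 25 (mod 40)
25^2 ≡ 25^2 = 625 ≡ 25 (mod 40)
25^4 ≡ 25^2 = 625 ≡ 25 (mod 40)
25^8 ≡ 25^2 = 625 ≡ 25 (mod 40)
25^16 ≡ 25^2 = 625 ≡ 25 (mod 40)
25^27 = 25^16 × 25^8 × 25^2 × 25^1 ≡ 25 × 25 × 25 × 25 (mod 40).
Accumulate the product:
25 × 25 = 625 ≡ 25
25 × 25 = 625 ≡ 25
25 × 25 = 625 ≡ 25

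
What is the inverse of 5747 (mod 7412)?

3775

By the extended Euclidean algorithm:
7412 = 1×5747 + 1665
5747 = 3×1665 + 752
1665 = 2×752 + 161
752 = 4×161 + 108
161 = 1×108 + 53
108 = 2×53 + 2
53 = 26×2 + 1
2 = 2×1 + 0
gcd(5747, 7412) = 1, so the inverse exists.
Bézout: 1 = 2820×7412 − 3637×5747.
So 5747⁻¹ ≡ −3637 ≡ 3775 (mod 7412).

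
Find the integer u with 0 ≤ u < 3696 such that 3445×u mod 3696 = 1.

589

Run the extended Euclidean algorithm:
3696 = 1*3445 + 251
3445 = 13*251 + 182
251 = 1*182 + 69
182 = 2*69 + 44
69 = 1*44 + 25
44 = 1*25 + 19
25 = 1*19 + 6
19 = 3*6 + 1
6 = 6*1 + 0
gcd(3445, 3696) = 1, so the inverse exists.
Back-substitute for 1:
1 = 1*19 − 3*6
  = −3*25 + 4*19
  = 4*44 − 7*25
  = −7*69 + 11*44
  = 11*182 − 29*69
  = −29*251 + 40*182
  = 40*3445 − 549*251
  = −549*3696 + 589*3445
So 3445⁻¹ ≡ 589 (mod 3696).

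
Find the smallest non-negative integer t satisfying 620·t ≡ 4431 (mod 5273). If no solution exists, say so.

gcd(620, 5273) = 1, so a unique solution mod 5273 exists.
620⁻¹ ≡ 876 (mod 5273).
t ≡ 876·4431 ≡ 628 (mod 5273).

628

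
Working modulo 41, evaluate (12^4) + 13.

(12)^4 ≡ 31 (mod 41)
31 + 13 = 44 ≡ 3 (mod 41)

3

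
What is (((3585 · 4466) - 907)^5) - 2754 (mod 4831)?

611

3585 · 4466 = 16010610 ≡ 676 (mod 4831)
676 - 907 = -231 ≡ 4600 (mod 4831)
(4600)^5 ≡ 3365 (mod 4831)
3365 - 2754 = 611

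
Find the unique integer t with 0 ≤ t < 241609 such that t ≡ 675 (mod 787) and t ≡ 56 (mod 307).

229692

787⁻¹ mod 307: 787×126 ≡ 1 (mod 307), so 787⁻¹ ≡ 126.
t = 675 + 787×((56 − 675)×126 mod 307) = 675 + 787×291 = 229692.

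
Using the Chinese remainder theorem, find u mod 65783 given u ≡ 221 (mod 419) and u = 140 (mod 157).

419⁻¹ mod 157: 419*3 ≡ 1 (mod 157), so 419⁻¹ ≡ 3.
u = 221 + 419*((140 − 221)*3 mod 157) = 221 + 419*71 = 29970.

29970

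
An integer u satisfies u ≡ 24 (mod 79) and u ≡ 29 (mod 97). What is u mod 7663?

4685

79⁻¹ mod 97: 79×70 ≡ 1 (mod 97), so 79⁻¹ ≡ 70.
u = 24 + 79×((29 − 24)×70 mod 97) = 24 + 79×59 = 4685.
Check: 4685 mod 79 = 24, 4685 mod 97 = 29. ✓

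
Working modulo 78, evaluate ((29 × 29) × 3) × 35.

9

29 × 29 = 841 ≡ 61 (mod 78)
61 × 3 = 183 ≡ 27 (mod 78)
27 × 35 = 945 ≡ 9 (mod 78)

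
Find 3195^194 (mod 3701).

2288

194 in binary is 11000010, i.e. 194 = 128 + 64 + 2.
3195^1 ≡ 3195 (mod 3701)
3195^2 ≡ 3195^2 = 10208025 ≡ 667 (mod 3701)
3195^4 ≡ 667^2 = 444889 ≡ 769 (mod 3701)
3195^8 ≡ 769^2 = 591361 ≡ 2902 (mod 3701)
3195^16 ≡ 2902^2 = 8421604 ≡ 1829 (mod 3701)
3195^32 ≡ 1829^2 = 3345241 ≡ 3238 (mod 3701)
3195^64 ≡ 3238^2 = 10484644 ≡ 3412 (mod 3701)
3195^128 ≡ 3412^2 = 11641744 ≡ 2099 (mod 3701)
3195^194 = 3195^128 * 3195^64 * 3195^2 ≡ 2099 * 3412 * 667 (mod 3701).
Accumulate the product:
2099 * 3412 = 7161788 ≡ 353
353 * 667 = 235451 ≡ 2288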